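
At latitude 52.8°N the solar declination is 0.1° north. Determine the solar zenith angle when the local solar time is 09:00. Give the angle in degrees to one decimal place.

Hour angle H = 15° × (9 − 12) = -45.00°.
cos θ_z = sin φ sin δ + cos φ cos δ cos H = (0.7965)(0.0017) + (0.6046)(1.0000)(0.7071) = 0.4289.
θ_z = arccos(0.4289) = 64.60°.

64.6°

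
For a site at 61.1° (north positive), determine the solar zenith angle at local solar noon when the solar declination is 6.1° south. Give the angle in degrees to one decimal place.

67.2°

At local solar noon the hour angle is zero, so the zenith angle is |φ − δ| = |61.1° − (-6.1°)| = 67.2°.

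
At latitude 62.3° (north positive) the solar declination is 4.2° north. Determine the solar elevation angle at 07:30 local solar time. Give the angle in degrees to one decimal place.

Hour angle H = 15° × (7.5 − 12) = -67.50°.
cos θ_z = sin(62.3°) sin(4.2°) + cos(62.3°) cos(4.2°) cos(-67.50°) = 0.0648 + 0.1774 = 0.2422.
θ_z = arccos(0.2422) = 75.98°, so the elevation is 90° − 75.98° = 14.02°.

14.0°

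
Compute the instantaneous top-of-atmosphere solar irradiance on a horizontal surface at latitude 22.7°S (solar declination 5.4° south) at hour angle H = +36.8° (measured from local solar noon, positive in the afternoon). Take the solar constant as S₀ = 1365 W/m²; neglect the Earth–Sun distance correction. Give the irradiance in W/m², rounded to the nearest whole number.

1053 W/m²

cos θ_z = sin φ sin δ + cos φ cos δ cos H = (-0.3859)(-0.0941) + (0.9225)(0.9956)(0.8007) = 0.7717.
Top-of-atmosphere irradiance = S₀ cos θ_z = 1365 × 0.7717 = 1053.37 W/m².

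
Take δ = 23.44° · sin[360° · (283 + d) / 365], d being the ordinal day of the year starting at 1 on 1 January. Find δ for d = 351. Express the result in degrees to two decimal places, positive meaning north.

-23.36°

360 × (283 + 351) / 365 = 625.315°; sin(625.315°) = -0.9967.
δ = 23.44 × -0.9967 = -23.363° ≈ -23.36°.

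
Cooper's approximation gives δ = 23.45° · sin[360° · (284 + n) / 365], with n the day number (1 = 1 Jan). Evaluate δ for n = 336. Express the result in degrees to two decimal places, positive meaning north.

360 × (284 + 336) / 365 = 611.507°; sin(611.507°) = -0.9484.
δ = 23.45 × -0.9484 = -22.240° ≈ -22.24°.

-22.24°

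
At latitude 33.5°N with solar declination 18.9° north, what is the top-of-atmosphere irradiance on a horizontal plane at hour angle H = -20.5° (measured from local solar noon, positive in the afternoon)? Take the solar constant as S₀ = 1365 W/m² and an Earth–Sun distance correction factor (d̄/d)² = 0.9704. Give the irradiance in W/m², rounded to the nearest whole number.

1216 W/m²

cos θ_z = sin(33.5°) sin(18.9°) + cos(33.5°) cos(18.9°) cos(-20.50°) = 0.1788 + 0.7390 = 0.9178.
Top-of-atmosphere irradiance = S₀ (d̄/d)² cos θ_z = 1365 × 0.9704 × 0.9178 = 1215.71 W/m².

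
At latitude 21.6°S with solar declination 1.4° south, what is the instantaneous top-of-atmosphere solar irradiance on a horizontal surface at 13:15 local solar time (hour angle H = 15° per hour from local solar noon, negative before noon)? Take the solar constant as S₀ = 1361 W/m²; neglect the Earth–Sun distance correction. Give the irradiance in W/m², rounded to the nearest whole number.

1210 W/m²

Hour angle H = 15° × (13.25 − 12) = 18.75°.
cos θ_z = sin φ sin δ + cos φ cos δ cos H = (-0.3681)(-0.0244) + (0.9298)(0.9997)(0.9469) = 0.8891.
Top-of-atmosphere irradiance = S₀ cos θ_z = 1361 × 0.8891 = 1210.07 W/m².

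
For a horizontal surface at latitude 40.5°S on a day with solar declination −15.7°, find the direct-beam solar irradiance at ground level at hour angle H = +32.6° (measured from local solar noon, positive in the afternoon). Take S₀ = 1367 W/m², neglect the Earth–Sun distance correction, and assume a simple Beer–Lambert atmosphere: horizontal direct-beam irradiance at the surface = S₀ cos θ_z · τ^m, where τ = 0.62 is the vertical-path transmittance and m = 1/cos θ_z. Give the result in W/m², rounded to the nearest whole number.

cos θ_z = sin φ sin δ + cos φ cos δ cos H = (-0.6494)(-0.2706) + (0.7604)(0.9627)(0.8425) = 0.7925.
Air mass m = 1/cos θ_z = 1/0.7925 = 1.262; τ^m = 0.62^1.262 = 0.5470.
Surface direct beam = 1367 × 0.7925 × 0.5470 = 592.59 W/m².

593 W/m²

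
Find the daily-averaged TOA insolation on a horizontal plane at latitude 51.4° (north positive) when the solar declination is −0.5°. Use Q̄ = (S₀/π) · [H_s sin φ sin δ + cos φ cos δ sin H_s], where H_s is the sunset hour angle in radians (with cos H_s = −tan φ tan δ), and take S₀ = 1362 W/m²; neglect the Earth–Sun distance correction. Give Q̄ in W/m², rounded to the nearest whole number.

266 W/m²

The sunset hour angle satisfies cos H_s = −tan φ tan δ = 0.0109, giving H_s = 89.38°. In radians, H_s = 1.5600.
H_s sin φ sin δ = 1.5600 × 0.7815 × -0.0087 = -0.0106.
cos φ cos δ sin H_s = 0.6239 × 1.0000 × 0.9999 = 0.6238.
Q̄ = (1362/π) × (-0.0106 + 0.6238) = 433.54 × 0.6132 = 265.85 W/m².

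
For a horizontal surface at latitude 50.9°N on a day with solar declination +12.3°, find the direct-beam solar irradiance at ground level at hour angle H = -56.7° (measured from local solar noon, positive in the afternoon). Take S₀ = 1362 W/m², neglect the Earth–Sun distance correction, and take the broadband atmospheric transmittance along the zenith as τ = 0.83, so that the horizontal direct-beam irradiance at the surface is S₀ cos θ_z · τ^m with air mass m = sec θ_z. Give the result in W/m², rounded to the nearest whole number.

cos θ_z = sin(50.9°) sin(12.3°) + cos(50.9°) cos(12.3°) cos(-56.70°) = 0.1653 + 0.3383 = 0.5036.
Air mass m = 1/cos θ_z = 1/0.5036 = 1.986; τ^m = 0.83^1.986 = 0.6907.
Surface direct beam = 1362 × 0.5036 × 0.6907 = 473.75 W/m².

474 W/m²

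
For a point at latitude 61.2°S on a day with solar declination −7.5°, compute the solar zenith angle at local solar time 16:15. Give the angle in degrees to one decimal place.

71.0°

Hour angle H = 15° × (16.25 − 12) = 63.75°.
With φ = -61.2°, δ = -7.5°, H = 63.75°: sin φ sin δ = 0.1144, cos φ cos δ cos H = 0.2113, so cos θ_z = 0.3257.
θ_z = arccos(0.3257) = 70.99°.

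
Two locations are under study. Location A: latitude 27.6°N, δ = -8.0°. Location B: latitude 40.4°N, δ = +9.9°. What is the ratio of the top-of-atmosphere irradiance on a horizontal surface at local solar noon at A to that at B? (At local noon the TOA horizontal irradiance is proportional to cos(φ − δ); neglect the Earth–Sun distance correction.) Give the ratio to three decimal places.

0.944

A: cos θ_z = cos(27.6° − (-8.0°)) = 0.8131.
B: cos θ_z = cos(40.4° − (9.9°)) = 0.8616.
Ratio A/B = 0.8131 / 0.8616 = 0.9437.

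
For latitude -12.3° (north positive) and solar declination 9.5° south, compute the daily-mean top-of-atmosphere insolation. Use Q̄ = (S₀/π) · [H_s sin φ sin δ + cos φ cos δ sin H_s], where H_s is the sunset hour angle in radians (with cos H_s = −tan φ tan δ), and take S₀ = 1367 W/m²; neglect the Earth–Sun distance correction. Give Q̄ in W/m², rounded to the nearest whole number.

−tan φ tan δ = −(-0.2180)(-0.1673) = -0.0365; H_s = arccos(-0.0365) = 92.09°. In radians, H_s = 1.6073.
H_s sin φ sin δ = 1.6073 × -0.2130 × -0.1650 = 0.0565.
cos φ cos δ sin H_s = 0.9770 × 0.9863 × 0.9993 = 0.9629.
Q̄ = (1367/π) × (0.0565 + 0.9629) = 435.13 × 1.0194 = 443.57 W/m².

444 W/m²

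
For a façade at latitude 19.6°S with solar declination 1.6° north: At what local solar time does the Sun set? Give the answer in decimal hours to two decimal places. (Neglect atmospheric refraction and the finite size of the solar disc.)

cos H_s = −tan(-19.6°) · tan(1.6°) = 0.0099, so H_s = arccos(0.0099) = 89.43°.
Sunset is at 12 + H_s/15 = 12 + 5.962 = 17.962 h local solar time.

17.96 h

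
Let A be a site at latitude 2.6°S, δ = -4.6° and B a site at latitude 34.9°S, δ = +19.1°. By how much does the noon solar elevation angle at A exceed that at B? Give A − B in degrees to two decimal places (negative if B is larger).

+52.00°

A: 90° − |-2.6 − (-4.6)| = 88.00°.
B: 90° − |-34.9 − (19.1)| = 36.00°.
A − B = 88.00 − 36.00 = 52.00°.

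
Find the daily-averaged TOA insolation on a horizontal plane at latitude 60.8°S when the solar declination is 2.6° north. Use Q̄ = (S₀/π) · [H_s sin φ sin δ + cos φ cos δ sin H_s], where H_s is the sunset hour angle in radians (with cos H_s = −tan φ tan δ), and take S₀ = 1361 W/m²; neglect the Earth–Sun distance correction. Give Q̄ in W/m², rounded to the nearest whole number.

cos H_s = −tan(-60.8°) · tan(2.6°) = 0.0813, so H_s = arccos(0.0813) = 85.34°. In radians, H_s = 1.4895.
H_s sin φ sin δ = 1.4895 × -0.8729 × 0.0454 = -0.0590.
cos φ cos δ sin H_s = 0.4879 × 0.9990 × 0.9967 = 0.4858.
Q̄ = (1361/π) × (-0.0590 + 0.4858) = 433.22 × 0.4268 = 184.90 W/m².

185 W/m²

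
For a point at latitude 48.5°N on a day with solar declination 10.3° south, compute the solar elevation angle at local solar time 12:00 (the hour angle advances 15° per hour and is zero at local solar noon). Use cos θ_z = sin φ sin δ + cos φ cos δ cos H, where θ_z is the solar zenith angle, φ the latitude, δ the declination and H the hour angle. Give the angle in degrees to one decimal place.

31.2°

Hour angle H = 15° × (12 − 12) = 0.00°.
cos θ_z = sin φ sin δ + cos φ cos δ cos H = (0.7490)(-0.1788) + (0.6626)(0.9839)(1.0000) = 0.5180.
θ_z = arccos(0.5180) = 58.80°, so the elevation is 90° − 58.80° = 31.20°.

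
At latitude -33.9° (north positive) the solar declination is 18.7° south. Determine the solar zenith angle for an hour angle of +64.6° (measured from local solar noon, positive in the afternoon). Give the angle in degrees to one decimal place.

58.9°

cos θ_z = sin φ sin δ + cos φ cos δ cos H = (-0.5577)(-0.3206) + (0.8300)(0.9472)(0.4289) = 0.5160.
θ_z = arccos(0.5160) = 58.94°.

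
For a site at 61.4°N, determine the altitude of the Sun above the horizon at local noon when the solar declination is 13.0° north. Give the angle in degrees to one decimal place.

41.6°

At local solar noon the hour angle is zero, so the elevation is 90° − |φ − δ| = 90° − |61.4° − (13.0°)| = 90° − 48.4° = 41.6°.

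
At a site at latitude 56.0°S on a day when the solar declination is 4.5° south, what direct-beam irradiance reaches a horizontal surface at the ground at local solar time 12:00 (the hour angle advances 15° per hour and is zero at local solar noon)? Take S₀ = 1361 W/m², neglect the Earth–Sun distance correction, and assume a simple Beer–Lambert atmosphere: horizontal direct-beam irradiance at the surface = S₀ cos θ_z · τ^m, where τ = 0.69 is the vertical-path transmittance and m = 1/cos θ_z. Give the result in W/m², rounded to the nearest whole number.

467 W/m²

Hour angle H = 15° × (12 − 12) = 0.00°.
cos θ_z = sin(-56.0°) sin(-4.5°) + cos(-56.0°) cos(-4.5°) cos(0.00°) = 0.0650 + 0.5575 = 0.6225.
Air mass m = 1/cos θ_z = 1/0.6225 = 1.606; τ^m = 0.69^1.606 = 0.5511.
Surface direct beam = 1361 × 0.6225 × 0.5511 = 466.90 W/m².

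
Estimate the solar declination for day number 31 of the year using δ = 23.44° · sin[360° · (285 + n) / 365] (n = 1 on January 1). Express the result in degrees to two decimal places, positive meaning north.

-17.51°

360 × (285 + 31) / 365 = 311.671°; sin(311.671°) = -0.7470.
δ = 23.44 × -0.7470 = -17.510° ≈ -17.51°.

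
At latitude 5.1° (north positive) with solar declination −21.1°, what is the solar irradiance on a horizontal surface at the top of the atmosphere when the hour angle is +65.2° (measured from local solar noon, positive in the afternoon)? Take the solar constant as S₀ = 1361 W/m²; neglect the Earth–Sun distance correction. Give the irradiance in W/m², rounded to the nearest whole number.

487 W/m²

cos θ_z = sin φ sin δ + cos φ cos δ cos H = (0.0889)(-0.3600) + (0.9960)(0.9330)(0.4195) = 0.3578.
Top-of-atmosphere irradiance = S₀ cos θ_z = 1361 × 0.3578 = 486.97 W/m².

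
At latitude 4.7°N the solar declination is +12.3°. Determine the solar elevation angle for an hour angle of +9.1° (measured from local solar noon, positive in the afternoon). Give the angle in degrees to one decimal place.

78.2°

cos θ_z = sin φ sin δ + cos φ cos δ cos H = (0.0819)(0.2130) + (0.9966)(0.9770)(0.9874) = 0.9789.
θ_z = arccos(0.9789) = 11.79°, so the elevation is 90° − 11.79° = 78.21°.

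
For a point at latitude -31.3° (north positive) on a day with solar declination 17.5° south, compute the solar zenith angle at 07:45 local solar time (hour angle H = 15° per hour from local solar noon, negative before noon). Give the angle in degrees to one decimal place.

58.9°

Hour angle H = 15° × (7.75 − 12) = -63.75°.
cos θ_z = sin φ sin δ + cos φ cos δ cos H = (-0.5195)(-0.3007) + (0.8545)(0.9537)(0.4423) = 0.5167.
θ_z = arccos(0.5167) = 58.89°.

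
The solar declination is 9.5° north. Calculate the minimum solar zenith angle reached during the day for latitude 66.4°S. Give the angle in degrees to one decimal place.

At local solar noon the hour angle is zero, so the zenith angle is |φ − δ| = |-66.4° − (9.5°)| = 75.9°.

75.9°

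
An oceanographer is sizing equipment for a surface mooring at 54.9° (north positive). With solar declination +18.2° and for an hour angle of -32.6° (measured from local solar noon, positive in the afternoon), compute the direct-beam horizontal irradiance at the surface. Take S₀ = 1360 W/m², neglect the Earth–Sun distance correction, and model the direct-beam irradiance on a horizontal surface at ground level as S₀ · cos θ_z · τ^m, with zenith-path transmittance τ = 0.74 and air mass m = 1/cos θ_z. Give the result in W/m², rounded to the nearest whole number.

639 W/m²

With φ = 54.9°, δ = 18.2°, H = -32.60°: sin φ sin δ = 0.2555, cos φ cos δ cos H = 0.4602, so cos θ_z = 0.7157.
Air mass m = 1/cos θ_z = 1/0.7157 = 1.397; τ^m = 0.74^1.397 = 0.6566.
Surface direct beam = 1360 × 0.7157 × 0.6566 = 639.10 W/m².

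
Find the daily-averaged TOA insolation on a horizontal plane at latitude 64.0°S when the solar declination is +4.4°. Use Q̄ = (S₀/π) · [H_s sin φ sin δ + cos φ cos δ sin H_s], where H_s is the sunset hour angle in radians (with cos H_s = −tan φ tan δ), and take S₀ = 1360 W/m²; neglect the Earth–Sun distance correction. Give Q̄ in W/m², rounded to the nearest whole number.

The sunset hour angle satisfies cos H_s = −tan φ tan δ = 0.1578, giving H_s = 80.92°. In radians, H_s = 1.4123.
H_s sin φ sin δ = 1.4123 × -0.8988 × 0.0767 = -0.0974.
cos φ cos δ sin H_s = 0.4384 × 0.9971 × 0.9875 = 0.4317.
Q̄ = (1360/π) × (-0.0974 + 0.4317) = 432.90 × 0.3343 = 144.72 W/m².

145 W/m²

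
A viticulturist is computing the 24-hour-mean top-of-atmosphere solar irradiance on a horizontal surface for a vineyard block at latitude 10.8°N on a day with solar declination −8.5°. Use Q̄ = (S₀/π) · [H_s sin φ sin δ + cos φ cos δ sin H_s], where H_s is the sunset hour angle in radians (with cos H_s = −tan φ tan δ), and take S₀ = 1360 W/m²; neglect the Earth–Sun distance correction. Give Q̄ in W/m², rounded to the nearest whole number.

402 W/m²

−tan φ tan δ = −(0.1908)(-0.1495) = 0.0285; H_s = arccos(0.0285) = 88.37°. In radians, H_s = 1.5423.
H_s sin φ sin δ = 1.5423 × 0.1874 × -0.1478 = -0.0427.
cos φ cos δ sin H_s = 0.9823 × 0.9890 × 0.9996 = 0.9711.
Q̄ = (1360/π) × (-0.0427 + 0.9711) = 432.90 × 0.9284 = 401.90 W/m².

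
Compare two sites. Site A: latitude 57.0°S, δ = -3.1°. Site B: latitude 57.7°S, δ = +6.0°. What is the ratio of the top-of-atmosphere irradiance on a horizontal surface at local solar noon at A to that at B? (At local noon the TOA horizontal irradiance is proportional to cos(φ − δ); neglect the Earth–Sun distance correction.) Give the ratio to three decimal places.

A: cos θ_z = cos(-57.0° − (-3.1°)) = 0.5892.
B: cos θ_z = cos(-57.7° − (6.0°)) = 0.4431.
Ratio A/B = 0.5892 / 0.4431 = 1.3297.

1.330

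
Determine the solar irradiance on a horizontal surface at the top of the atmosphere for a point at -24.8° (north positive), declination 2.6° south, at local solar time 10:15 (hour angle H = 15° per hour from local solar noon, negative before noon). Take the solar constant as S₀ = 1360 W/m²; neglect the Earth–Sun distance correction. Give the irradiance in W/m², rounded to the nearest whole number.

1132 W/m²

Hour angle H = 15° × (10.25 − 12) = -26.25°.
cos θ_z = sin(-24.8°) sin(-2.6°) + cos(-24.8°) cos(-2.6°) cos(-26.25°) = 0.0190 + 0.8133 = 0.8323.
Top-of-atmosphere irradiance = S₀ cos θ_z = 1360 × 0.8323 = 1131.93 W/m².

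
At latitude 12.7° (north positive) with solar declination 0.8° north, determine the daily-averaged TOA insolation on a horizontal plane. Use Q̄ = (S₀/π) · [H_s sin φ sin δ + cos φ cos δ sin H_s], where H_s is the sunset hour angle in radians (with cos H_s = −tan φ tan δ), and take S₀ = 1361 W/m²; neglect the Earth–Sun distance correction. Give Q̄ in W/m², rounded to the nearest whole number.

−tan φ tan δ = −(0.2254)(0.0140) = -0.0032; H_s = arccos(-0.0032) = 90.18°. In radians, H_s = 1.5739.
H_s sin φ sin δ = 1.5739 × 0.2198 × 0.0140 = 0.0048.
cos φ cos δ sin H_s = 0.9755 × 0.9999 × 1.0000 = 0.9754.
Q̄ = (1361/π) × (0.0048 + 0.9754) = 433.22 × 0.9802 = 424.64 W/m².

425 W/m²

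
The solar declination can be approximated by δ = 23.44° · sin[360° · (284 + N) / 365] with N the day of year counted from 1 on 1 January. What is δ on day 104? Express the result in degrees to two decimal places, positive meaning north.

+9.04°

360 × (284 + 104) / 365 = 382.685°; sin(382.685°) = 0.3857.
δ = 23.44 × 0.3857 = 9.041° ≈ +9.04°.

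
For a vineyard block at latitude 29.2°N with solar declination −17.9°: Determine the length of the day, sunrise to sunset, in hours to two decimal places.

10.61 hours

The sunset hour angle satisfies cos H_s = −tan φ tan δ = 0.1805, giving H_s = 79.60°.
Day length = 2 H_s / 15° h⁻¹ = 159.20° / 15 = 10.613 h.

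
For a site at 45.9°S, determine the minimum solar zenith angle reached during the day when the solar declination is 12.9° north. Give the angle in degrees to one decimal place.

At local solar noon the hour angle is zero, so the zenith angle is |φ − δ| = |-45.9° − (12.9°)| = 58.8°.

58.8°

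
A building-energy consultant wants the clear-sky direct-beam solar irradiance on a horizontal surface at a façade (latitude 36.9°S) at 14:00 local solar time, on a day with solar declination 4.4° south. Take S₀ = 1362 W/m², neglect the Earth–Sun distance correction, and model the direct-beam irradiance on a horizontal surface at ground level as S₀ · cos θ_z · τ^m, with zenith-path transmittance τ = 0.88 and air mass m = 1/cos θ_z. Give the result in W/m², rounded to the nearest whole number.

843 W/m²

Hour angle H = 15° × (14 − 12) = 30.00°.
cos θ_z = sin(-36.9°) sin(-4.4°) + cos(-36.9°) cos(-4.4°) cos(30.00°) = 0.0461 + 0.6905 = 0.7366.
Air mass m = 1/cos θ_z = 1/0.7366 = 1.358; τ^m = 0.88^1.358 = 0.8406.
Surface direct beam = 1362 × 0.7366 × 0.8406 = 843.33 W/m².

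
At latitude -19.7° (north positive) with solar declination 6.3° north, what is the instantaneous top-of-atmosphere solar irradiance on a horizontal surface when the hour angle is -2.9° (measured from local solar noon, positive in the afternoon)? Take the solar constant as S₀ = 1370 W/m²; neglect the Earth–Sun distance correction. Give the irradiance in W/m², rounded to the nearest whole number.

1230 W/m²

With φ = -19.7°, δ = 6.3°, H = -2.90°: sin φ sin δ = -0.0370, cos φ cos δ cos H = 0.9346, so cos θ_z = 0.8976.
Top-of-atmosphere irradiance = S₀ cos θ_z = 1370 × 0.8976 = 1229.71 W/m².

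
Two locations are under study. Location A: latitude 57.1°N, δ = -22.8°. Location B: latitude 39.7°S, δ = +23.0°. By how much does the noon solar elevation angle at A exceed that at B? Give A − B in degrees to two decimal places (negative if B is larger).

A: 90° − |57.1 − (-22.8)| = 10.10°.
B: 90° − |-39.7 − (23.0)| = 27.30°.
A − B = 10.10 − 27.30 = -17.20°.

-17.20°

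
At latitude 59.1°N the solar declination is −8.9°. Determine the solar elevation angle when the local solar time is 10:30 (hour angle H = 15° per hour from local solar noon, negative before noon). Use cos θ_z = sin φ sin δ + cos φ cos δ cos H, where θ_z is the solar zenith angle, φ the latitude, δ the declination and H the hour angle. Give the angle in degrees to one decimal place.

19.6°

Hour angle H = 15° × (10.5 − 12) = -22.50°.
cos θ_z = sin(59.1°) sin(-8.9°) + cos(59.1°) cos(-8.9°) cos(-22.50°) = -0.1328 + 0.4687 = 0.3359.
θ_z = arccos(0.3359) = 70.37°, so the elevation is 90° − 70.37° = 19.63°.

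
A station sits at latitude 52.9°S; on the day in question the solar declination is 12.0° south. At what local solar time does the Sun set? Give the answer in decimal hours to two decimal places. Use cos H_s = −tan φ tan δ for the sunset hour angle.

19.09 h

−tan φ tan δ = −(-1.3222)(-0.2126) = -0.2811; H_s = arccos(-0.2811) = 106.33°.
Sunset is at 12 + H_s/15 = 12 + 7.089 = 19.089 h local solar time.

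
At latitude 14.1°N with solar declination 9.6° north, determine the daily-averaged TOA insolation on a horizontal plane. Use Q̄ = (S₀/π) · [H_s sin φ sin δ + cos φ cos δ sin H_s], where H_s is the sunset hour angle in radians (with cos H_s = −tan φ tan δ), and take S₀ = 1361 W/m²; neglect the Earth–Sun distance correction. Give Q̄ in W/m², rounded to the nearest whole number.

−tan φ tan δ = −(0.2512)(0.1691) = -0.0425; H_s = arccos(-0.0425) = 92.44°. In radians, H_s = 1.6134.
H_s sin φ sin δ = 1.6134 × 0.2436 × 0.1668 = 0.0656.
cos φ cos δ sin H_s = 0.9699 × 0.9860 × 0.9991 = 0.9555.
Q̄ = (1361/π) × (0.0656 + 0.9555) = 433.22 × 1.0211 = 442.36 W/m².

442 W/m²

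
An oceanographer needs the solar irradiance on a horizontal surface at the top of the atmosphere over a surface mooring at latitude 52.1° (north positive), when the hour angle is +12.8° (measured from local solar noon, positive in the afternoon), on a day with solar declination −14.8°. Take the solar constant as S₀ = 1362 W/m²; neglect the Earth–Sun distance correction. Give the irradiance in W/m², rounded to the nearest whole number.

cos θ_z = sin φ sin δ + cos φ cos δ cos H = (0.7891)(-0.2554) + (0.6143)(0.9668)(0.9751) = 0.3776.
Top-of-atmosphere irradiance = S₀ cos θ_z = 1362 × 0.3776 = 514.29 W/m².

514 W/m²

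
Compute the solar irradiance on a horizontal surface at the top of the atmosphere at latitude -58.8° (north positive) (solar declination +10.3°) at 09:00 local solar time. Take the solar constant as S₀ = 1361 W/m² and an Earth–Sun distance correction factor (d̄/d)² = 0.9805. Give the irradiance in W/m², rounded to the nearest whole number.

Hour angle H = 15° × (9 − 12) = -45.00°.
With φ = -58.8°, δ = 10.3°, H = -45.00°: sin φ sin δ = -0.1529, cos φ cos δ cos H = 0.3604, so cos θ_z = 0.2075.
Top-of-atmosphere irradiance = S₀ (d̄/d)² cos θ_z = 1361 × 0.9805 × 0.2075 = 276.90 W/m².

277 W/m²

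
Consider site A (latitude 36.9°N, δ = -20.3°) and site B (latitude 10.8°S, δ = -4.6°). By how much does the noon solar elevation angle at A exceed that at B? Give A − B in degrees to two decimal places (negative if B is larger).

A: 90° − |36.9 − (-20.3)| = 32.80°.
B: 90° − |-10.8 − (-4.6)| = 83.80°.
A − B = 32.80 − 83.80 = -51.00°.

-51.00°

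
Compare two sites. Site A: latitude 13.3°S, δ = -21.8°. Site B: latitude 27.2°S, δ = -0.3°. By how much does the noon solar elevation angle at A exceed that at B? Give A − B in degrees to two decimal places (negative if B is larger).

A: 90° − |-13.3 − (-21.8)| = 81.50°.
B: 90° − |-27.2 − (-0.3)| = 63.10°.
A − B = 81.50 − 63.10 = 18.40°.

+18.40°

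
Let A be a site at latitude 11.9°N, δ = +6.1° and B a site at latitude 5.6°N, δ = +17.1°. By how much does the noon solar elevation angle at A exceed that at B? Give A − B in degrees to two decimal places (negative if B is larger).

A: 90° − |11.9 − (6.1)| = 84.20°.
B: 90° − |5.6 − (17.1)| = 78.50°.
A − B = 84.20 − 78.50 = 5.70°.

+5.70°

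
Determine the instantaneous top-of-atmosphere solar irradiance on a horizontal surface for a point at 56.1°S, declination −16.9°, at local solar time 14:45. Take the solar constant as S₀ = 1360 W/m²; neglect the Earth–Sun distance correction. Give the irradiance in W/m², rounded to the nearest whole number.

874 W/m²

Hour angle H = 15° × (14.75 − 12) = 41.25°.
cos θ_z = sin(-56.1°) sin(-16.9°) + cos(-56.1°) cos(-16.9°) cos(41.25°) = 0.2413 + 0.4012 = 0.6425.
Top-of-atmosphere irradiance = S₀ cos θ_z = 1360 × 0.6425 = 873.80 W/m².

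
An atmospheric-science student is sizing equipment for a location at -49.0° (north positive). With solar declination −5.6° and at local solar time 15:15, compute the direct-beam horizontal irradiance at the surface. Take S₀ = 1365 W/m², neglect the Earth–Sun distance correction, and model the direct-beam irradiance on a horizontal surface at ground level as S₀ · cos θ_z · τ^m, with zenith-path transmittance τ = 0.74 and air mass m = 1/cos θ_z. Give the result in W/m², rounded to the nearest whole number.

Hour angle H = 15° × (15.25 − 12) = 48.75°.
cos θ_z = sin φ sin δ + cos φ cos δ cos H = (-0.7547)(-0.0976) + (0.6561)(0.9952)(0.6593) = 0.5041.
Air mass m = 1/cos θ_z = 1/0.5041 = 1.984; τ^m = 0.74^1.984 = 0.5502.
Surface direct beam = 1365 × 0.5041 × 0.5502 = 378.59 W/m².

379 W/m²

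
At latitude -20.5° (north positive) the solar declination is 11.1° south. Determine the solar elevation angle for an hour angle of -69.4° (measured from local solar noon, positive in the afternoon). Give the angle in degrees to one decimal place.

cos θ_z = sin(-20.5°) sin(-11.1°) + cos(-20.5°) cos(-11.1°) cos(-69.40°) = 0.0674 + 0.3234 = 0.3908.
θ_z = arccos(0.3908) = 67.00°, so the elevation is 90° − 67.00° = 23.00°.

23.0°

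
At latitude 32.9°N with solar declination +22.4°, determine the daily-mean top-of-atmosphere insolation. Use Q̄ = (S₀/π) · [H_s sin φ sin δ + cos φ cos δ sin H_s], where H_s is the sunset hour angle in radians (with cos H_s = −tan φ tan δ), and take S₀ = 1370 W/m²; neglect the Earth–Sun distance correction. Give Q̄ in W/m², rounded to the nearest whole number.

cos H_s = −tan(32.9°) · tan(22.4°) = -0.2666, so H_s = arccos(-0.2666) = 105.46°. In radians, H_s = 1.8406.
H_s sin φ sin δ = 1.8406 × 0.5432 × 0.3811 = 0.3810.
cos φ cos δ sin H_s = 0.8396 × 0.9245 × 0.9638 = 0.7481.
Q̄ = (1370/π) × (0.3810 + 0.7481) = 436.08 × 1.1291 = 492.38 W/m².

492 W/m²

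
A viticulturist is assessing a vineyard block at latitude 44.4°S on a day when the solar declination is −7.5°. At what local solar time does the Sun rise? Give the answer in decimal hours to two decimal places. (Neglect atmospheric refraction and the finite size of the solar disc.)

The sunset hour angle satisfies cos H_s = −tan φ tan δ = -0.1289, giving H_s = 97.41°.
Sunrise is at 12 − H_s/15 = 12 − 6.494 = 5.506 h local solar time.

5.51 h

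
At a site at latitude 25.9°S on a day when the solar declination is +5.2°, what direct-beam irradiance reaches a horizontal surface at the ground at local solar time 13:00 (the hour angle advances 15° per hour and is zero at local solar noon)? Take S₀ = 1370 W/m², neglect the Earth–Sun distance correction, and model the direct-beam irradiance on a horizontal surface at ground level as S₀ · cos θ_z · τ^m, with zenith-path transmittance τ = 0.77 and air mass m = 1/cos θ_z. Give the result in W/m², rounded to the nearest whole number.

824 W/m²

Hour angle H = 15° × (13 − 12) = 15.00°.
With φ = -25.9°, δ = 5.2°, H = 15.00°: sin φ sin δ = -0.0396, cos φ cos δ cos H = 0.8653, so cos θ_z = 0.8257.
Air mass m = 1/cos θ_z = 1/0.8257 = 1.211; τ^m = 0.77^1.211 = 0.7287.
Surface direct beam = 1370 × 0.8257 × 0.7287 = 824.31 W/m².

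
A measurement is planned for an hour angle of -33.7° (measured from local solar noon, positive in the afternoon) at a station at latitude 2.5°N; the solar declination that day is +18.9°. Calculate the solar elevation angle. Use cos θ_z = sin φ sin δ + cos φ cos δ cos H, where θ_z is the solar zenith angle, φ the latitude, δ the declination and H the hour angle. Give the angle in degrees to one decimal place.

cos θ_z = sin φ sin δ + cos φ cos δ cos H = (0.0436)(0.3239) + (0.9990)(0.9461)(0.8320) = 0.8005.
θ_z = arccos(0.8005) = 36.82°, so the elevation is 90° − 36.82° = 53.18°.

53.2°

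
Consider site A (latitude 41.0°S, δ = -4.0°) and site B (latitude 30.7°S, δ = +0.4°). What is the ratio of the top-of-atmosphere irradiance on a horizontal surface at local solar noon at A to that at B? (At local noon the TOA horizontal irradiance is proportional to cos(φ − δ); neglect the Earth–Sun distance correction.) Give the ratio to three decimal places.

A: cos θ_z = cos(-41.0° − (-4.0°)) = 0.7986.
B: cos θ_z = cos(-30.7° − (0.4°)) = 0.8563.
Ratio A/B = 0.7986 / 0.8563 = 0.9326.

0.933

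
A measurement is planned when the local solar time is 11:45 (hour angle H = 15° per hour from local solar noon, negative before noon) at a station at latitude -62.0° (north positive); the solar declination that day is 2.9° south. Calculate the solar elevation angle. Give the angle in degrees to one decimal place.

30.8°

Hour angle H = 15° × (11.75 − 12) = -3.75°.
cos θ_z = sin φ sin δ + cos φ cos δ cos H = (-0.8829)(-0.0506) + (0.4695)(0.9987)(0.9979) = 0.5126.
θ_z = arccos(0.5126) = 59.16°, so the elevation is 90° − 59.16° = 30.84°.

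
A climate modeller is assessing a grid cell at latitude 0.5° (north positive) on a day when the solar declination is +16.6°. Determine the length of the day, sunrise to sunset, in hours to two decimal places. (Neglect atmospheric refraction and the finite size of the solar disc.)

The sunset hour angle satisfies cos H_s = −tan φ tan δ = -0.0026, giving H_s = 90.15°.
Day length = 2 H_s / 15° h⁻¹ = 180.30° / 15 = 12.020 h.

12.02 hours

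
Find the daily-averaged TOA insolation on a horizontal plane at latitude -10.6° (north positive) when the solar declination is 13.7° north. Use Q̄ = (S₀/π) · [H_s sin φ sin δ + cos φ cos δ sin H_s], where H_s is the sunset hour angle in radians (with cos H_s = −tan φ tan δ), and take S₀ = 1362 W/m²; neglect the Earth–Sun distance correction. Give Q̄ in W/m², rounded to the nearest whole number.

385 W/m²

−tan φ tan δ = −(-0.1871)(0.2438) = 0.0456; H_s = arccos(0.0456) = 87.39°. In radians, H_s = 1.5252.
H_s sin φ sin δ = 1.5252 × -0.1840 × 0.2368 = -0.0665.
cos φ cos δ sin H_s = 0.9829 × 0.9715 × 0.9990 = 0.9539.
Q̄ = (1362/π) × (-0.0665 + 0.9539) = 433.54 × 0.8874 = 384.72 W/m².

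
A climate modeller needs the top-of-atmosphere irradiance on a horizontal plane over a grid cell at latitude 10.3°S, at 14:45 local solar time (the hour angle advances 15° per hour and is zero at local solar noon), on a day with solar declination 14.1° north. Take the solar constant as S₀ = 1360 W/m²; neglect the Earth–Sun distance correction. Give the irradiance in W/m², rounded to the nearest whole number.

Hour angle H = 15° × (14.75 − 12) = 41.25°.
cos θ_z = sin(-10.3°) sin(14.1°) + cos(-10.3°) cos(14.1°) cos(41.25°) = -0.0436 + 0.7174 = 0.6738.
Top-of-atmosphere irradiance = S₀ cos θ_z = 1360 × 0.6738 = 916.37 W/m².

916 W/m²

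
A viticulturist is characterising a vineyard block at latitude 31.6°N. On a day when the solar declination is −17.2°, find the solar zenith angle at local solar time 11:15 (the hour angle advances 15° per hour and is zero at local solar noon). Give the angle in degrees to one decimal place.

Hour angle H = 15° × (11.25 − 12) = -11.25°.
With φ = 31.6°, δ = -17.2°, H = -11.25°: sin φ sin δ = -0.1549, cos φ cos δ cos H = 0.7980, so cos θ_z = 0.6431.
θ_z = arccos(0.6431) = 49.98°.

50.0°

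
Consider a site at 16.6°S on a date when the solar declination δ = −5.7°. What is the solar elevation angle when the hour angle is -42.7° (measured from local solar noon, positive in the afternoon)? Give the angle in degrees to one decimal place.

cos θ_z = sin φ sin δ + cos φ cos δ cos H = (-0.2857)(-0.0993) + (0.9583)(0.9951)(0.7349) = 0.7292.
θ_z = arccos(0.7292) = 43.18°, so the elevation is 90° − 43.18° = 46.82°.

46.8°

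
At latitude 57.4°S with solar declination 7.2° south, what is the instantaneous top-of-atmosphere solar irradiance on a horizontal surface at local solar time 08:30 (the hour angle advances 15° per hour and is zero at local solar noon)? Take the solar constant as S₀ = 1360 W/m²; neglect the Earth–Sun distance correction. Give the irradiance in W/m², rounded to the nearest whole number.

Hour angle H = 15° × (8.5 − 12) = -52.50°.
cos θ_z = sin(-57.4°) sin(-7.2°) + cos(-57.4°) cos(-7.2°) cos(-52.50°) = 0.1056 + 0.3254 = 0.4310.
Top-of-atmosphere irradiance = S₀ cos θ_z = 1360 × 0.4310 = 586.16 W/m².

586 W/m²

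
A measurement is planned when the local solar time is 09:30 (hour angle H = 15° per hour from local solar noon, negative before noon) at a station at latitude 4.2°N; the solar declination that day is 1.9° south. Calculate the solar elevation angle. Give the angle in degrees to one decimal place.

52.0°

Hour angle H = 15° × (9.5 − 12) = -37.50°.
cos θ_z = sin φ sin δ + cos φ cos δ cos H = (0.0732)(-0.0332) + (0.9973)(0.9995)(0.7934) = 0.7884.
θ_z = arccos(0.7884) = 37.96°, so the elevation is 90° − 37.96° = 52.04°.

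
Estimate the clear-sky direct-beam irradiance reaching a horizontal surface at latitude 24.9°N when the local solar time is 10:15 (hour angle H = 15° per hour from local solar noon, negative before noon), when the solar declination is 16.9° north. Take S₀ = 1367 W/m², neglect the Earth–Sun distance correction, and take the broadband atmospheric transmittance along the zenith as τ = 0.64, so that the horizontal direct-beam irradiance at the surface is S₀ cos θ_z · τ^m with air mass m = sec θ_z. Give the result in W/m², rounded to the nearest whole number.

750 W/m²

Hour angle H = 15° × (10.25 − 12) = -26.25°.
cos θ_z = sin φ sin δ + cos φ cos δ cos H = (0.4210)(0.2907) + (0.9070)(0.9568)(0.8969) = 0.9007.
Air mass m = 1/cos θ_z = 1/0.9007 = 1.110; τ^m = 0.64^1.110 = 0.6093.
Surface direct beam = 1367 × 0.9007 × 0.6093 = 750.20 W/m².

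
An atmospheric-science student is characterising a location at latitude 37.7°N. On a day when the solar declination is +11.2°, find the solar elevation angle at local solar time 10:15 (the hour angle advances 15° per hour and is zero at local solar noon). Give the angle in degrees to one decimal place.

Hour angle H = 15° × (10.25 − 12) = -26.25°.
cos θ_z = sin(37.7°) sin(11.2°) + cos(37.7°) cos(11.2°) cos(-26.25°) = 0.1188 + 0.6961 = 0.8149.
θ_z = arccos(0.8149) = 35.42°, so the elevation is 90° − 35.42° = 54.58°.

54.6°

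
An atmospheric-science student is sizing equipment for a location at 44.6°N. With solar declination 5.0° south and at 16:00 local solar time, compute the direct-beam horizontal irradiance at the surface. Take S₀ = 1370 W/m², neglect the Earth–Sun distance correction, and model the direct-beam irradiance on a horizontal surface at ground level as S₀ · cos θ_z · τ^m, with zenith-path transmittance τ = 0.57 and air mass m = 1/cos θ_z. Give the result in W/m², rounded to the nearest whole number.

Hour angle H = 15° × (16 − 12) = 60.00°.
cos θ_z = sin(44.6°) sin(-5.0°) + cos(44.6°) cos(-5.0°) cos(60.00°) = -0.0612 + 0.3547 = 0.2935.
Air mass m = 1/cos θ_z = 1/0.2935 = 3.407; τ^m = 0.57^3.407 = 0.1473.
Surface direct beam = 1370 × 0.2935 × 0.1473 = 59.23 W/m².

59 W/m²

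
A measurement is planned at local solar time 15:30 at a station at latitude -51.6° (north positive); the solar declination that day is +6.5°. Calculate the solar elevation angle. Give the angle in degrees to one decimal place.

Hour angle H = 15° × (15.5 − 12) = 52.50°.
With φ = -51.6°, δ = 6.5°, H = 52.50°: sin φ sin δ = -0.0887, cos φ cos δ cos H = 0.3757, so cos θ_z = 0.2870.
θ_z = arccos(0.2870) = 73.32°, so the elevation is 90° − 73.32° = 16.68°.

16.7°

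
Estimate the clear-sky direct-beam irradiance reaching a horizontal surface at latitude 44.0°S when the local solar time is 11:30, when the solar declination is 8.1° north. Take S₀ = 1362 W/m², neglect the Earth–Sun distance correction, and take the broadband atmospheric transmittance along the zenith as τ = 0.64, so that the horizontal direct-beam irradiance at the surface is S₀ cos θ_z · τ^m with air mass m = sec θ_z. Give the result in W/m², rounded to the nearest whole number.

Hour angle H = 15° × (11.5 − 12) = -7.50°.
cos θ_z = sin φ sin δ + cos φ cos δ cos H = (-0.6947)(0.1409) + (0.7193)(0.9900)(0.9914) = 0.6081.
Air mass m = 1/cos θ_z = 1/0.6081 = 1.644; τ^m = 0.64^1.644 = 0.4801.
Surface direct beam = 1362 × 0.6081 × 0.4801 = 397.63 W/m².

398 W/m²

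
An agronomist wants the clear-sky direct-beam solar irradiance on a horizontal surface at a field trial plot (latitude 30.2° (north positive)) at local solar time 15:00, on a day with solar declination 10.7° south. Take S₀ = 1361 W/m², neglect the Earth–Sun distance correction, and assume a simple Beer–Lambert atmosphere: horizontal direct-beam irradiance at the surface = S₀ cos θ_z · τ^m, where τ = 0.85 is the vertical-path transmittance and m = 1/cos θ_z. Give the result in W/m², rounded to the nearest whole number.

501 W/m²

Hour angle H = 15° × (15 − 12) = 45.00°.
With φ = 30.2°, δ = -10.7°, H = 45.00°: sin φ sin δ = -0.0934, cos φ cos δ cos H = 0.6005, so cos θ_z = 0.5071.
Air mass m = 1/cos θ_z = 1/0.5071 = 1.972; τ^m = 0.85^1.972 = 0.7258.
Surface direct beam = 1361 × 0.5071 × 0.7258 = 500.92 W/m².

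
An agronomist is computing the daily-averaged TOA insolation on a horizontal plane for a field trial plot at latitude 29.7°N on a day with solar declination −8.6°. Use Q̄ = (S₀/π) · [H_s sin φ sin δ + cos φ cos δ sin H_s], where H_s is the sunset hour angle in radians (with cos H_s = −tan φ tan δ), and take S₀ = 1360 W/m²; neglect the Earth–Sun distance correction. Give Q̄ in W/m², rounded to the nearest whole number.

The sunset hour angle satisfies cos H_s = −tan φ tan δ = 0.0863, giving H_s = 85.05°. In radians, H_s = 1.4844.
H_s sin φ sin δ = 1.4844 × 0.4955 × -0.1495 = -0.1100.
cos φ cos δ sin H_s = 0.8686 × 0.9888 × 0.9963 = 0.8557.
Q̄ = (1360/π) × (-0.1100 + 0.8557) = 432.90 × 0.7457 = 322.81 W/m².

323 W/m²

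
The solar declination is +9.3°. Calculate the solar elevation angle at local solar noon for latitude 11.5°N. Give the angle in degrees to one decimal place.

At local solar noon the hour angle is zero, so the elevation is 90° − |φ − δ| = 90° − |11.5° − (9.3°)| = 90° − 2.2° = 87.8°.

87.8°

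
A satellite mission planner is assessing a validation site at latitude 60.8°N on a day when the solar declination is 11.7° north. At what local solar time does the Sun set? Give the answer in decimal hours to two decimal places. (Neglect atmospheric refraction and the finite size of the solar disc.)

The sunset hour angle satisfies cos H_s = −tan φ tan δ = -0.3705, giving H_s = 111.75°.
Sunset is at 12 + H_s/15 = 12 + 7.450 = 19.450 h local solar time.

19.45 h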